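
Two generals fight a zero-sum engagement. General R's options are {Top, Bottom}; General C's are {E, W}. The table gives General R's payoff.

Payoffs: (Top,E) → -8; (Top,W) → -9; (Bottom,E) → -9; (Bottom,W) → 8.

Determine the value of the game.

-145/18

Row minima: Top → -9, Bottom → -9; maximin = -9.
Column maxima: E → -8, W → 8; minimax = -8.
-9 ≠ -8, so there is no saddle point; optimal play is mixed.
Let General R play Top with probability p. Expected payoff against E: (-8)p + (-9)(1−p) = p − 9; against W: (-9)p + 8(1−p) = −17p + 8.
Setting these equal: p − 9 = −17p + 8 ⇒ 18p = 17 ⇒ p = 17/18, and the value is (1)·(17/18) − 9 = -145/18.
For General C: with q = P(E), equating Top's and Bottom's payoffs gives q − 9 = −17q + 8 ⇒ q = 17/18.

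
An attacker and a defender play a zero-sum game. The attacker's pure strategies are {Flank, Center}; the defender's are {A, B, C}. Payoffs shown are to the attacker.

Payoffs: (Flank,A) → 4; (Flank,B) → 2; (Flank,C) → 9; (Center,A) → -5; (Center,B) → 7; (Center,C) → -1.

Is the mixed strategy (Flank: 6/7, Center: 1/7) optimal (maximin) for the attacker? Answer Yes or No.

Yes

Against A this mix gives (6/7)·4 + (1/7)·(-5) = 19/7.
Against B this mix gives (6/7)·2 + (1/7)·7 = 19/7.
Against C this mix gives (6/7)·9 + (1/7)·(-1) = 53/7.
All of the defender's active replies (A, B) yield 19/7, and no column does worse for the attacker. The mix makes the defender indifferent and guarantees 19/7, so it is optimal.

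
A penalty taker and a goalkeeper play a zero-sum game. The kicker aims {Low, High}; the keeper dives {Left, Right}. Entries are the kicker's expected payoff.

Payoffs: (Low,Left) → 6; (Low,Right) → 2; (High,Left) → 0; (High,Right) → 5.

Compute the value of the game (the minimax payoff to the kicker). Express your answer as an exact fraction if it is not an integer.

10/3

Row minima: Low → 2, High → 0; maximin = 2.
Column maxima: Left → 6, Right → 5; minimax = 5.
2 ≠ 5, so there is no saddle point; optimal play is mixed.
Let the kicker play Low with probability p. Expected payoff against Left: 6p + 0(1−p) = 6p; against Right: 2p + 5(1−p) = −3p + 5.
Setting these equal: 6p = −3p + 5 ⇒ 9p = 5 ⇒ p = 5/9, and the value is (6)·(5/9) = 10/3.
For the keeper: with q = P(Left), equating Low's and High's payoffs gives 4q + 2 = −5q + 5 ⇒ q = 1/3.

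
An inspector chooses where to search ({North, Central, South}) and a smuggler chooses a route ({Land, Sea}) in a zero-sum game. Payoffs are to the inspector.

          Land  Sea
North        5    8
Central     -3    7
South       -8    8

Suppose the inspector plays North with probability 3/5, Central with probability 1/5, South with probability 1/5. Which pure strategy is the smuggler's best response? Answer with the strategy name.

Land

If the smuggler plays Land, the inspector's expected payoff is (3/5)·5 + (1/5)·(-3) + (1/5)·(-8) = 4/5.
If the smuggler plays Sea, the inspector's expected payoff is (3/5)·8 + (1/5)·7 + (1/5)·8 = 39/5.
The smuggler minimizes the inspector's payoff; the smallest is 4/5, so the best response is Land.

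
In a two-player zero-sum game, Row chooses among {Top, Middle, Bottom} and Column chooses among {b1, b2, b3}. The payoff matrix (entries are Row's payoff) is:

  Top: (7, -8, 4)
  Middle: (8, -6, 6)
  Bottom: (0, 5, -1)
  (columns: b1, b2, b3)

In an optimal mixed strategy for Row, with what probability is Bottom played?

Row minima: Top → -8, Middle → -6, Bottom → -1; maximin = -1.
Column maxima: b1 → 8, b2 → 5, b3 → 6; minimax = 5.
-1 ≠ 5, so there is no saddle point; optimal play is mixed.
Top is strictly dominated by Middle, so Row never plays it.
b1 is strictly dominated by b3 (it gives Row strictly more in every row), so Column never plays it.
On the remaining 2×2 (Middle, Bottom vs b2, b3):
Let Row play Middle with probability p. Expected payoff against b2: (-6)p + 5(1−p) = −11p + 5; against b3: 6p + (-1)(1−p) = 7p − 1.
Setting these equal: −11p + 5 = 7p − 1 ⇒ −18p = -6 ⇒ p = 1/3, and the value is (-11)·(1/3) + 5 = 4/3.
For Column: with q = P(b2), equating Middle's and Bottom's payoffs gives −12q + 6 = 6q − 1 ⇒ q = 7/18.

2/3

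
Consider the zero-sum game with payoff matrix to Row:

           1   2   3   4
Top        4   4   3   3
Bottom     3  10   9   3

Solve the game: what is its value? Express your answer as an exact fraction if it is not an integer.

3

Row minima: Top → 3, Bottom → 3; maximin = 3.
Column maxima: 1 → 4, 2 → 10, 3 → 9, 4 → 3; minimax = 3.
Since maximin = minimax = 3, there is a saddle point and the value is 3.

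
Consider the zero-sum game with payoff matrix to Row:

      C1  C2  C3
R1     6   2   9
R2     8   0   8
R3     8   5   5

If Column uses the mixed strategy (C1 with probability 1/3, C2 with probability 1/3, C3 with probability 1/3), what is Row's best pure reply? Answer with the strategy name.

R3

Expected payoff of R1: (1/3)·6 + (1/3)·2 + (1/3)·9 = 17/3.
Expected payoff of R2: (1/3)·8 + (1/3)·0 + (1/3)·8 = 16/3.
Expected payoff of R3: (1/3)·8 + (1/3)·5 + (1/3)·5 = 6.
The largest is 6, so Row's best response is R3.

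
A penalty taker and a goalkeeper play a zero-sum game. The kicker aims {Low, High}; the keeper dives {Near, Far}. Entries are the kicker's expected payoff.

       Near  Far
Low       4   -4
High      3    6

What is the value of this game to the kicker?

Row minima: Low → -4, High → 3; maximin = 3.
Column maxima: Near → 4, Far → 6; minimax = 4.
3 ≠ 4, so there is no saddle point; optimal play is mixed.
Let the kicker play Low with probability p. Expected payoff against Near: 4p + 3(1−p) = p + 3; against Far: (-4)p + 6(1−p) = −10p + 6.
Setting these equal: p + 3 = −10p + 6 ⇒ 11p = 3 ⇒ p = 3/11, and the value is (1)·(3/11) + 3 = 36/11.
For the keeper: with q = P(Near), equating Low's and High's payoffs gives 8q − 4 = −3q + 6 ⇒ q = 10/11.

36/11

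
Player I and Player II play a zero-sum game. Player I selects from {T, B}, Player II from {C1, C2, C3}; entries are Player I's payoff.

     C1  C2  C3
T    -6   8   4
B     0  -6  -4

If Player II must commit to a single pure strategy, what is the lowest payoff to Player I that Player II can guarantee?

Column maxima: C1 → 0, C2 → 8, C3 → 4.
The smallest of these is 0.

0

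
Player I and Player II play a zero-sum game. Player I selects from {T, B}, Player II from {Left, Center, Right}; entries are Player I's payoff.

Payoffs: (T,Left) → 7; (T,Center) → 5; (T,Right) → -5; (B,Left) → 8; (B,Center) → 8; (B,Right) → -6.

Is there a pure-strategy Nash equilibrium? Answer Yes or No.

Yes

Row minima: T → -5, B → -6; maximin = -5.
Column maxima: Left → 8, Center → 8, Right → -5; minimax = -5.
maximin = minimax = -5, so a saddle point exists.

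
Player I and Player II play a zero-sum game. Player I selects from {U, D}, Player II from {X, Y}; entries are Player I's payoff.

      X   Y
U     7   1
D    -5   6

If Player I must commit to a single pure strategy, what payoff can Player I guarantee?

1

Row minima: U → 1, D → -5.
The best of these is 1.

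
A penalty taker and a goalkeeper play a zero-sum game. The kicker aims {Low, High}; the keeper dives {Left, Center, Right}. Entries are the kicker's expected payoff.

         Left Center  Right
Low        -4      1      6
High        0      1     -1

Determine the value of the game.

Row minima: Low → -4, High → -1; maximin = -1.
Column maxima: Left → 0, Center → 1, Right → 6; minimax = 0.
-1 ≠ 0, so there is no saddle point; optimal play is mixed.
Center is strictly dominated by Left (it gives the kicker strictly more in every row), so the keeper never plays it.
On the remaining 2×2 (Low, High vs Left, Right):
Let the kicker play Low with probability p. Expected payoff against Left: (-4)p + 0(1−p) = −4p; against Right: 6p + (-1)(1−p) = 7p − 1.
Setting these equal: −4p = 7p − 1 ⇒ −11p = -1 ⇒ p = 1/11, and the value is (-4)·(1/11) = -4/11.
For the keeper: with q = P(Left), equating Low's and High's payoffs gives −10q + 6 = q − 1 ⇒ q = 7/11.

-4/11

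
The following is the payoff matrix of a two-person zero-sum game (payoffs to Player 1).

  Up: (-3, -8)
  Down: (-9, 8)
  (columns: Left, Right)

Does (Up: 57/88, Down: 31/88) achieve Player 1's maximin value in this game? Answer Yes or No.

Against Left this mix gives (57/88)·(-3) + (31/88)·(-9) = -225/44.
Against Right this mix gives (57/88)·(-8) + (31/88)·8 = -26/11.
Player 2 will play Left, holding Player 1 to -225/44. Shifting weight toward the row that does better against Left would raise this floor (the equalizing mix achieves -48/11 against both Left and Right), so the proposed strategy is not optimal.

No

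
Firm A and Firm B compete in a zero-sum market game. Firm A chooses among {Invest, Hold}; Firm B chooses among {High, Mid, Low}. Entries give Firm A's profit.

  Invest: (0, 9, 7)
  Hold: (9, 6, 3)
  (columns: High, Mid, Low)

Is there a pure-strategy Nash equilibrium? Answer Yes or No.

No

Row minima: Invest → 0, Hold → 3; maximin = 3.
Column maxima: High → 9, Mid → 9, Low → 7; minimax = 7.
3 ≠ 7, so no pure-strategy equilibrium exists.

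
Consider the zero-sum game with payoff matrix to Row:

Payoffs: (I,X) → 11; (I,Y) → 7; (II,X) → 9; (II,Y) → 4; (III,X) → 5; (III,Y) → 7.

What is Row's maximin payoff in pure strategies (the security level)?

Row minima: I → 7, II → 4, III → 5.
The best of these is 7.

7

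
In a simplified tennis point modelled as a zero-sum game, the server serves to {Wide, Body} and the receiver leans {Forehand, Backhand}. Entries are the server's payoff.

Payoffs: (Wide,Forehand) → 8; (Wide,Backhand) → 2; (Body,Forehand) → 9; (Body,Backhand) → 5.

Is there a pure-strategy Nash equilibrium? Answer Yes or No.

Yes

Row minima: Wide → 2, Body → 5; maximin = 5.
Column maxima: Forehand → 9, Backhand → 5; minimax = 5.
maximin = minimax = 5, so a saddle point exists.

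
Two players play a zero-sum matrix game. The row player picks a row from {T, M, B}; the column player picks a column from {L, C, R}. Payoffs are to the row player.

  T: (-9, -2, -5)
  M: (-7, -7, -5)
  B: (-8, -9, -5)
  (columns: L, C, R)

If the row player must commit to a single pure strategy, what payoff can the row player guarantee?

Row minima: T → -9, M → -7, B → -9.
The best of these is -7.

-7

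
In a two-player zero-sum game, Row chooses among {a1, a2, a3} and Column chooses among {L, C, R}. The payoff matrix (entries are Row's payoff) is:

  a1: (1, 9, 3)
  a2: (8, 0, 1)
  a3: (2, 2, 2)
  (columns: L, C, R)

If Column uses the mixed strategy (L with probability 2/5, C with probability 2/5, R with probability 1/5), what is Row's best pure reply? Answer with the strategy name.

Expected payoff of a1: (2/5)·1 + (2/5)·9 + (1/5)·3 = 23/5.
Expected payoff of a2: (2/5)·8 + (2/5)·0 + (1/5)·1 = 17/5.
Expected payoff of a3: (2/5)·2 + (2/5)·2 + (1/5)·2 = 2.
The largest is 23/5, so Row's best response is a1.

a1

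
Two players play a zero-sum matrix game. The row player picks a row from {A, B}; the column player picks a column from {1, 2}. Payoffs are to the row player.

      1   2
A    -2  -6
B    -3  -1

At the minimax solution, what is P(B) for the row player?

Row minima: A → -6, B → -3; maximin = -3.
Column maxima: 1 → -2, 2 → -1; minimax = -2.
-3 ≠ -2, so there is no saddle point; optimal play is mixed.
Let the row player play A with probability p. Expected payoff against 1: (-2)p + (-3)(1−p) = p − 3; against 2: (-6)p + (-1)(1−p) = −5p − 1.
Setting these equal: p − 3 = −5p − 1 ⇒ 6p = 2 ⇒ p = 1/3, and the value is (1)·(1/3) − 3 = -8/3.
For the column player: with q = P(1), equating A's and B's payoffs gives 4q − 6 = −2q − 1 ⇒ q = 5/6.

2/3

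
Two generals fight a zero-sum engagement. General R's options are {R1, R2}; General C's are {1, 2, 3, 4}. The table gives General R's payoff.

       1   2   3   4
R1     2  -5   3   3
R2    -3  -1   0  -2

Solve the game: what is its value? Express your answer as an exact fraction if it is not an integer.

Row minima: R1 → -5, R2 → -3; maximin = -3.
Column maxima: 1 → 2, 2 → -1, 3 → 3, 4 → 3; minimax = -1.
-3 ≠ -1, so there is no saddle point; optimal play is mixed.
3 is strictly dominated by 1 (it gives General R strictly more in every row), so General C never plays it.
4 is strictly dominated by 1 (it gives General R strictly more in every row), so General C never plays it.
On the remaining 2×2 (R1, R2 vs 1, 2):
Let General R play R1 with probability p. Expected payoff against 1: 2p + (-3)(1−p) = 5p − 3; against 2: (-5)p + (-1)(1−p) = −4p − 1.
Setting these equal: 5p − 3 = −4p − 1 ⇒ 9p = 2 ⇒ p = 2/9, and the value is (5)·(2/9) − 3 = -17/9.
For General C: with q = P(1), equating R1's and R2's payoffs gives 7q − 5 = −2q − 1 ⇒ q = 4/9.

-17/9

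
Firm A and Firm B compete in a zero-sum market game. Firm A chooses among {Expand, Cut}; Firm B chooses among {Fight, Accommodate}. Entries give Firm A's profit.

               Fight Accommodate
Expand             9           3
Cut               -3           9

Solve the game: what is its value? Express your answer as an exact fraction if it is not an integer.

5

Row minima: Expand → 3, Cut → -3; maximin = 3.
Column maxima: Fight → 9, Accommodate → 9; minimax = 9.
3 ≠ 9, so there is no saddle point; optimal play is mixed.
Let Firm A play Expand with probability p. Expected payoff against Fight: 9p + (-3)(1−p) = 12p − 3; against Accommodate: 3p + 9(1−p) = −6p + 9.
Setting these equal: 12p − 3 = −6p + 9 ⇒ 18p = 12 ⇒ p = 2/3, and the value is (12)·(2/3) − 3 = 5.
For Firm B: with q = P(Fight), equating Expand's and Cut's payoffs gives 6q + 3 = −12q + 9 ⇒ q = 1/3.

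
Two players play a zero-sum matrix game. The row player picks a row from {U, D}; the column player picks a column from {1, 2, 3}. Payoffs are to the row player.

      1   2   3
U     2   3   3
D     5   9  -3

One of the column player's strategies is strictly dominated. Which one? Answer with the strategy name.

1 holds the row player's payoff strictly below 2 in every row: 2 < 3, 5 < 9.
So 2 is strictly dominated for the column player.

2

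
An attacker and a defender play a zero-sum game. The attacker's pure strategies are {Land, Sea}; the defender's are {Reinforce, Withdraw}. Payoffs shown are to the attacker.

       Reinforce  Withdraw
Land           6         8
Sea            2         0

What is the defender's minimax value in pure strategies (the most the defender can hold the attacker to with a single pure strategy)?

6

Column maxima: Reinforce → 6, Withdraw → 8.
The smallest of these is 6.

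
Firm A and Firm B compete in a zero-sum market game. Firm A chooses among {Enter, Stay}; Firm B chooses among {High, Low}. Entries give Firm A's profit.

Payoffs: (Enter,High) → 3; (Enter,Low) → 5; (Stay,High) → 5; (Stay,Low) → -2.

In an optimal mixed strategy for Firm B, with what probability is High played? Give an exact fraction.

7/9

Row minima: Enter → 3, Stay → -2; maximin = 3.
Column maxima: High → 5, Low → 5; minimax = 5.
3 ≠ 5, so there is no saddle point; optimal play is mixed.
Let Firm A play Enter with probability p. Expected payoff against High: 3p + 5(1−p) = −2p + 5; against Low: 5p + (-2)(1−p) = 7p − 2.
Setting these equal: −2p + 5 = 7p − 2 ⇒ −9p = -7 ⇒ p = 7/9, and the value is (-2)·(7/9) + 5 = 31/9.
For Firm B: with q = P(High), equating Enter's and Stay's payoffs gives −2q + 5 = 7q − 2 ⇒ q = 7/9.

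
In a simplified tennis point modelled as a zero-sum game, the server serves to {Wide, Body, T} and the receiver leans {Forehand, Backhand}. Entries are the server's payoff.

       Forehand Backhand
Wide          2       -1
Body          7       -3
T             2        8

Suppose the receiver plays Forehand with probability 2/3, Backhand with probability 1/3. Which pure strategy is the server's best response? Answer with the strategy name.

Expected payoff of Wide: (2/3)·2 + (1/3)·(-1) = 1.
Expected payoff of Body: (2/3)·7 + (1/3)·(-3) = 11/3.
Expected payoff of T: (2/3)·2 + (1/3)·8 = 4.
The largest is 4, so the server's best response is T.

T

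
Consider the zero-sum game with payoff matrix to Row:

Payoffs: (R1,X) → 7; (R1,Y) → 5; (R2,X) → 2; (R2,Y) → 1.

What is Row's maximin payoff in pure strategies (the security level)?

Row minima: R1 → 5, R2 → 1.
The best of these is 5.

5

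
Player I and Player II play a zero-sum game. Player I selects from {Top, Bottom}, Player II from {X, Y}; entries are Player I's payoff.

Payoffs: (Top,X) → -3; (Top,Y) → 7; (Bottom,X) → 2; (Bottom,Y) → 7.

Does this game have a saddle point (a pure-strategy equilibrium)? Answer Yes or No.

Row minima: Top → -3, Bottom → 2; maximin = 2.
Column maxima: X → 2, Y → 7; minimax = 2.
maximin = minimax = 2, so a saddle point exists.

Yes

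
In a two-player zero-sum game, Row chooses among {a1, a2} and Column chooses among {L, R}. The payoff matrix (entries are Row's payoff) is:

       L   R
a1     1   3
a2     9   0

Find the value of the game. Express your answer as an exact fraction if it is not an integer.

Row minima: a1 → 1, a2 → 0; maximin = 1.
Column maxima: L → 9, R → 3; minimax = 3.
1 ≠ 3, so there is no saddle point; optimal play is mixed.
Let Row play a1 with probability p. Expected payoff against L: 1p + 9(1−p) = −8p + 9; against R: 3p + 0(1−p) = 3p.
Setting these equal: −8p + 9 = 3p ⇒ −11p = -9 ⇒ p = 9/11, and the value is (-8)·(9/11) + 9 = 27/11.
For Column: with q = P(L), equating a1's and a2's payoffs gives −2q + 3 = 9q ⇒ q = 3/11.

27/11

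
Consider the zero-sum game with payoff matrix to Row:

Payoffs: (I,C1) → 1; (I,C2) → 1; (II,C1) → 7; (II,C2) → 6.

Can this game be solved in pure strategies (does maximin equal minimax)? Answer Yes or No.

Row minima: I → 1, II → 6; maximin = 6.
Column maxima: C1 → 7, C2 → 6; minimax = 6.
maximin = minimax = 6, so a saddle point exists.

Yes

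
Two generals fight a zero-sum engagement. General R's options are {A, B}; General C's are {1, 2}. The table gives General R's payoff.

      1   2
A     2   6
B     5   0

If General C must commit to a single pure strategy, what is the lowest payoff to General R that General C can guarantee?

Column maxima: 1 → 5, 2 → 6.
The smallest of these is 5.

5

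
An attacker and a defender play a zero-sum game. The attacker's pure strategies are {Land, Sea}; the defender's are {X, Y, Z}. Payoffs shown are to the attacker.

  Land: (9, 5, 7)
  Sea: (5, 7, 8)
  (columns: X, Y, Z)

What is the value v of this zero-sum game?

Row minima: Land → 5, Sea → 5; maximin = 5.
Column maxima: X → 9, Y → 7, Z → 8; minimax = 7.
5 ≠ 7, so there is no saddle point; optimal play is mixed.
Z is strictly dominated by Y (it gives the attacker strictly more in every row), so the defender never plays it.
On the remaining 2×2 (Land, Sea vs X, Y):
Let the attacker play Land with probability p. Expected payoff against X: 9p + 5(1−p) = 4p + 5; against Y: 5p + 7(1−p) = −2p + 7.
Setting these equal: 4p + 5 = −2p + 7 ⇒ 6p = 2 ⇒ p = 1/3, and the value is (4)·(1/3) + 5 = 19/3.
For the defender: with q = P(X), equating Land's and Sea's payoffs gives 4q + 5 = −2q + 7 ⇒ q = 1/3.

19/3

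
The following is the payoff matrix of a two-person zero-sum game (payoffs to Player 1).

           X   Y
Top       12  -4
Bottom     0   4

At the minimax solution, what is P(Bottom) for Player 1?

4/5

Row minima: Top → -4, Bottom → 0; maximin = 0.
Column maxima: X → 12, Y → 4; minimax = 4.
0 ≠ 4, so there is no saddle point; optimal play is mixed.
Let Player 1 play Top with probability p. Expected payoff against X: 12p + 0(1−p) = 12p; against Y: (-4)p + 4(1−p) = −8p + 4.
Setting these equal: 12p = −8p + 4 ⇒ 20p = 4 ⇒ p = 1/5, and the value is (12)·(1/5) = 12/5.
For Player 2: with q = P(X), equating Top's and Bottom's payoffs gives 16q − 4 = −4q + 4 ⇒ q = 2/5.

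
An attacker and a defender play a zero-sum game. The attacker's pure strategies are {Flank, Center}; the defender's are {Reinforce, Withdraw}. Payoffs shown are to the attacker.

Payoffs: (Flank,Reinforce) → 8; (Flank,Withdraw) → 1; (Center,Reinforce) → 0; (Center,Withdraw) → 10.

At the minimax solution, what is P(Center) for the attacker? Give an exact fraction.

7/17

Row minima: Flank → 1, Center → 0; maximin = 1.
Column maxima: Reinforce → 8, Withdraw → 10; minimax = 8.
1 ≠ 8, so there is no saddle point; optimal play is mixed.
Let the attacker play Flank with probability p. Expected payoff against Reinforce: 8p + 0(1−p) = 8p; against Withdraw: 1p + 10(1−p) = −9p + 10.
Setting these equal: 8p = −9p + 10 ⇒ 17p = 10 ⇒ p = 10/17, and the value is (8)·(10/17) = 80/17.
For the defender: with q = P(Reinforce), equating Flank's and Center's payoffs gives 7q + 1 = −10q + 10 ⇒ q = 9/17.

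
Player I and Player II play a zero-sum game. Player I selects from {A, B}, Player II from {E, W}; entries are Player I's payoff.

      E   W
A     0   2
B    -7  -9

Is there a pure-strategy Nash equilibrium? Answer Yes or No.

Row minima: A → 0, B → -9; maximin = 0.
Column maxima: E → 0, W → 2; minimax = 0.
maximin = minimax = 0, so a saddle point exists.

Yes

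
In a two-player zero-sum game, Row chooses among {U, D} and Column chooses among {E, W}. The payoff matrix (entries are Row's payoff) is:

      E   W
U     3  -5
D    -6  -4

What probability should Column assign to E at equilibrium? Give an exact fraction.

Row minima: U → -5, D → -6; maximin = -5.
Column maxima: E → 3, W → -4; minimax = -4.
-5 ≠ -4, so there is no saddle point; optimal play is mixed.
Let Row play U with probability p. Expected payoff against E: 3p + (-6)(1−p) = 9p − 6; against W: (-5)p + (-4)(1−p) = −p − 4.
Setting these equal: 9p − 6 = −p − 4 ⇒ 10p = 2 ⇒ p = 1/5, and the value is (9)·(1/5) − 6 = -21/5.
For Column: with q = P(E), equating U's and D's payoffs gives 8q − 5 = −2q − 4 ⇒ q = 1/10.

1/10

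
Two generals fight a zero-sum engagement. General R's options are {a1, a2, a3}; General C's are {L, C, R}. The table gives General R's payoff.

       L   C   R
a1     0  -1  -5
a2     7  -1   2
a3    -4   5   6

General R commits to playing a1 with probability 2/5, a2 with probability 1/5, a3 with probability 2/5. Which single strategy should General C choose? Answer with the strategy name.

If General C plays L, General R's expected payoff is (2/5)·0 + (1/5)·7 + (2/5)·(-4) = -1/5.
If General C plays C, General R's expected payoff is (2/5)·(-1) + (1/5)·(-1) + (2/5)·5 = 7/5.
If General C plays R, General R's expected payoff is (2/5)·(-5) + (1/5)·2 + (2/5)·6 = 4/5.
General C minimizes General R's payoff; the smallest is -1/5, so the best response is L.

L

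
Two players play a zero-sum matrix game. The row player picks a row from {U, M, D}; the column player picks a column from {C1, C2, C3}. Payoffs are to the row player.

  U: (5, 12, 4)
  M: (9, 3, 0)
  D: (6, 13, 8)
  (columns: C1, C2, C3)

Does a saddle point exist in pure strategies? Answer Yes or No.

No

Row minima: U → 4, M → 0, D → 6; maximin = 6.
Column maxima: C1 → 9, C2 → 13, C3 → 8; minimax = 8.
6 ≠ 8, so no pure-strategy equilibrium exists.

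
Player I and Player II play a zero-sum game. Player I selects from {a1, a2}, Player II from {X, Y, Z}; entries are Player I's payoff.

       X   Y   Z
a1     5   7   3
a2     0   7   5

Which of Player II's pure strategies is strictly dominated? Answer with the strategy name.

Y

X holds Player I's payoff strictly below Y in every row: 5 < 7, 0 < 7.
So Y is strictly dominated for Player II.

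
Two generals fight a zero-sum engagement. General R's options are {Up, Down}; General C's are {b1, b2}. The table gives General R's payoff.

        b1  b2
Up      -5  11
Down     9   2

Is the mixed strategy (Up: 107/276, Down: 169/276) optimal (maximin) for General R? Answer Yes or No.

No

Against b1 this mix gives (107/276)·(-5) + (169/276)·9 = 493/138.
Against b2 this mix gives (107/276)·11 + (169/276)·2 = 505/92.
General C will play b1, holding General R to 493/138. Shifting weight toward the row that does better against b1 would raise this floor (the equalizing mix achieves 109/23 against both b1 and b2), so the proposed strategy is not optimal.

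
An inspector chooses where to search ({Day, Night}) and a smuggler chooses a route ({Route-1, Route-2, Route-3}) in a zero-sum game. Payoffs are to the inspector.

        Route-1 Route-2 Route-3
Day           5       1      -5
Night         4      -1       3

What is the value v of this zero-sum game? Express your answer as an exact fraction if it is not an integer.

-1/5

Row minima: Day → -5, Night → -1; maximin = -1.
Column maxima: Route-1 → 5, Route-2 → 1, Route-3 → 3; minimax = 1.
-1 ≠ 1, so there is no saddle point; optimal play is mixed.
Route-1 is strictly dominated by Route-2 (it gives the inspector strictly more in every row), so the smuggler never plays it.
On the remaining 2×2 (Day, Night vs Route-2, Route-3):
Let the inspector play Day with probability p. Expected payoff against Route-2: 1p + (-1)(1−p) = 2p − 1; against Route-3: (-5)p + 3(1−p) = −8p + 3.
Setting these equal: 2p − 1 = −8p + 3 ⇒ 10p = 4 ⇒ p = 2/5, and the value is (2)·(2/5) − 1 = -1/5.
For the smuggler: with q = P(Route-2), equating Day's and Night's payoffs gives 6q − 5 = −4q + 3 ⇒ q = 4/5.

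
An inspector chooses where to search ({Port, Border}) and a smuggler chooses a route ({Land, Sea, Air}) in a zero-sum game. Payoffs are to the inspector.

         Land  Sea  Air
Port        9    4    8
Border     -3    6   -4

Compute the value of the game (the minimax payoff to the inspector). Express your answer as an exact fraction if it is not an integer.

32/7

Row minima: Port → 4, Border → -4; maximin = 4.
Column maxima: Land → 9, Sea → 6, Air → 8; minimax = 6.
4 ≠ 6, so there is no saddle point; optimal play is mixed.
Land is strictly dominated by Air (it gives the inspector strictly more in every row), so the smuggler never plays it.
On the remaining 2×2 (Port, Border vs Sea, Air):
Let the inspector play Port with probability p. Expected payoff against Sea: 4p + 6(1−p) = −2p + 6; against Air: 8p + (-4)(1−p) = 12p − 4.
Setting these equal: −2p + 6 = 12p − 4 ⇒ −14p = -10 ⇒ p = 5/7, and the value is (-2)·(5/7) + 6 = 32/7.
For the smuggler: with q = P(Sea), equating Port's and Border's payoffs gives −4q + 8 = 10q − 4 ⇒ q = 6/7.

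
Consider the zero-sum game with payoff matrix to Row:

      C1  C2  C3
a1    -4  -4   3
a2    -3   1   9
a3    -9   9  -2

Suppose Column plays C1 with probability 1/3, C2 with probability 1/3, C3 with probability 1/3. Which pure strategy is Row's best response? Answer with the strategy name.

a2

Expected payoff of a1: (1/3)·(-4) + (1/3)·(-4) + (1/3)·3 = -5/3.
Expected payoff of a2: (1/3)·(-3) + (1/3)·1 + (1/3)·9 = 7/3.
Expected payoff of a3: (1/3)·(-9) + (1/3)·9 + (1/3)·(-2) = -2/3.
The largest is 7/3, so Row's best response is a2.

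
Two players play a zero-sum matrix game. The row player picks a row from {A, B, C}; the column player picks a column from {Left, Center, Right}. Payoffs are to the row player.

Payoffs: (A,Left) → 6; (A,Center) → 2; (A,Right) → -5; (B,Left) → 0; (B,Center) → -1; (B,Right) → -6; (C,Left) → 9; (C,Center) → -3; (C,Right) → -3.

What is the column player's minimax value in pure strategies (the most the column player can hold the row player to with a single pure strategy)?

Column maxima: Left → 9, Center → 2, Right → -3.
The smallest of these is -3.

-3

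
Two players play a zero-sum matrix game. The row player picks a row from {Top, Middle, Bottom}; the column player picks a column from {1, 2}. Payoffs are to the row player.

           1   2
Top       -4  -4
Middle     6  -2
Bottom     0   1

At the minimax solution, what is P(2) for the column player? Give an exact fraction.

2/3

Row minima: Top → -4, Middle → -2, Bottom → 0; maximin = 0.
Column maxima: 1 → 6, 2 → 1; minimax = 1.
0 ≠ 1, so there is no saddle point; optimal play is mixed.
Top is strictly dominated by Middle, so the row player never plays it.
On the remaining 2×2 (Middle, Bottom vs 1, 2):
Let the row player play Middle with probability p. Expected payoff against 1: 6p + 0(1−p) = 6p; against 2: (-2)p + 1(1−p) = −3p + 1.
Setting these equal: 6p = −3p + 1 ⇒ 9p = 1 ⇒ p = 1/9, and the value is (6)·(1/9) = 2/3.
For the column player: with q = P(1), equating Middle's and Bottom's payoffs gives 8q − 2 = −q + 1 ⇒ q = 1/3.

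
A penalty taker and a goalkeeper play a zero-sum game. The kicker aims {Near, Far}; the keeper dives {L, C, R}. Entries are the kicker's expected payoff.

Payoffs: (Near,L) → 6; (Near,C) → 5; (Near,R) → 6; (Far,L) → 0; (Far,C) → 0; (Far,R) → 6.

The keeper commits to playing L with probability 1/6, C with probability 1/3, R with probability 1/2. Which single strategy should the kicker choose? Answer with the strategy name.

Expected payoff of Near: (1/6)·6 + (1/3)·5 + (1/2)·6 = 17/3.
Expected payoff of Far: (1/6)·0 + (1/3)·0 + (1/2)·6 = 3.
The largest is 17/3, so the kicker's best response is Near.

Near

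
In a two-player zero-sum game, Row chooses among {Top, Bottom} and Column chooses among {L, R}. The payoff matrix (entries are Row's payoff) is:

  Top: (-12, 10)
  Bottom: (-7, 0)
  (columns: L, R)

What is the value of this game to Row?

-7

Row minima: Top → -12, Bottom → -7; maximin = -7.
Column maxima: L → -7, R → 10; minimax = -7.
Since maximin = minimax = -7, there is a saddle point and the value is -7.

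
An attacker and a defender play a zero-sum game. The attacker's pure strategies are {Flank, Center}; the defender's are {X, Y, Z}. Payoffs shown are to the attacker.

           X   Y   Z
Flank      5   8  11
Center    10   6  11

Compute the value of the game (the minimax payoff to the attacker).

Row minima: Flank → 5, Center → 6; maximin = 6.
Column maxima: X → 10, Y → 8, Z → 11; minimax = 8.
6 ≠ 8, so there is no saddle point; optimal play is mixed.
Z is strictly dominated by X (it gives the attacker strictly more in every row), so the defender never plays it.
On the remaining 2×2 (Flank, Center vs X, Y):
Let the attacker play Flank with probability p. Expected payoff against X: 5p + 10(1−p) = −5p + 10; against Y: 8p + 6(1−p) = 2p + 6.
Setting these equal: −5p + 10 = 2p + 6 ⇒ −7p = -4 ⇒ p = 4/7, and the value is (-5)·(4/7) + 10 = 50/7.
For the defender: with q = P(X), equating Flank's and Center's payoffs gives −3q + 8 = 4q + 6 ⇒ q = 2/7.

50/7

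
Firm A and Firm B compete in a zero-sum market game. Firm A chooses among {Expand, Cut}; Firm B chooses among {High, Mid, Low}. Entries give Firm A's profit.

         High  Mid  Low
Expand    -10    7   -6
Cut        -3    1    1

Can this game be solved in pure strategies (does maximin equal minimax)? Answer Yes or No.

Yes

Row minima: Expand → -10, Cut → -3; maximin = -3.
Column maxima: High → -3, Mid → 7, Low → 1; minimax = -3.
maximin = minimax = -3, so a saddle point exists.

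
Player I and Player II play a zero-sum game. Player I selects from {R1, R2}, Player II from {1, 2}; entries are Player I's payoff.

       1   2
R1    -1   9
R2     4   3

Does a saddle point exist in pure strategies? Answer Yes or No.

No

Row minima: R1 → -1, R2 → 3; maximin = 3.
Column maxima: 1 → 4, 2 → 9; minimax = 4.
3 ≠ 4, so no pure-strategy equilibrium exists.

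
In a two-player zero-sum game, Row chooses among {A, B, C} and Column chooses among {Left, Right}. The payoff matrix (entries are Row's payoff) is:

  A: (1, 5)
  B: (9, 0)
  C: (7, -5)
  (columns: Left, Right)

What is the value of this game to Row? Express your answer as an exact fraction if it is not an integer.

45/13

Row minima: A → 1, B → 0, C → -5; maximin = 1.
Column maxima: Left → 9, Right → 5; minimax = 5.
1 ≠ 5, so there is no saddle point; optimal play is mixed.
C is strictly dominated by B, so Row never plays it.
On the remaining 2×2 (A, B vs Left, Right):
Let Row play A with probability p. Expected payoff against Left: 1p + 9(1−p) = −8p + 9; against Right: 5p + 0(1−p) = 5p.
Setting these equal: −8p + 9 = 5p ⇒ −13p = -9 ⇒ p = 9/13, and the value is (-8)·(9/13) + 9 = 45/13.
For Column: with q = P(Left), equating A's and B's payoffs gives −4q + 5 = 9q ⇒ q = 5/13.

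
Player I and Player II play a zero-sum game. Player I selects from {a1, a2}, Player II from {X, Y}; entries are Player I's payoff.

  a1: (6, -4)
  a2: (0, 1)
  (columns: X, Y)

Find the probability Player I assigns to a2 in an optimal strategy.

Row minima: a1 → -4, a2 → 0; maximin = 0.
Column maxima: X → 6, Y → 1; minimax = 1.
0 ≠ 1, so there is no saddle point; optimal play is mixed.
Let Player I play a1 with probability p. Expected payoff against X: 6p + 0(1−p) = 6p; against Y: (-4)p + 1(1−p) = −5p + 1.
Setting these equal: 6p = −5p + 1 ⇒ 11p = 1 ⇒ p = 1/11, and the value is (6)·(1/11) = 6/11.
For Player II: with q = P(X), equating a1's and a2's payoffs gives 10q − 4 = −q + 1 ⇒ q = 5/11.

10/11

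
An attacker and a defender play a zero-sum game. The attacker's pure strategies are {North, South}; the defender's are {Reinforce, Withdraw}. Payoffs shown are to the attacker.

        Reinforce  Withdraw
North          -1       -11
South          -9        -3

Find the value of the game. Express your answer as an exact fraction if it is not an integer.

Row minima: North → -11, South → -9; maximin = -9.
Column maxima: Reinforce → -1, Withdraw → -3; minimax = -3.
-9 ≠ -3, so there is no saddle point; optimal play is mixed.
Let the attacker play North with probability p. Expected payoff against Reinforce: (-1)p + (-9)(1−p) = 8p − 9; against Withdraw: (-11)p + (-3)(1−p) = −8p − 3.
Setting these equal: 8p − 9 = −8p − 3 ⇒ 16p = 6 ⇒ p = 3/8, and the value is (8)·(3/8) − 9 = -6.
For the defender: with q = P(Reinforce), equating North's and South's payoffs gives 10q − 11 = −6q − 3 ⇒ q = 1/2.

-6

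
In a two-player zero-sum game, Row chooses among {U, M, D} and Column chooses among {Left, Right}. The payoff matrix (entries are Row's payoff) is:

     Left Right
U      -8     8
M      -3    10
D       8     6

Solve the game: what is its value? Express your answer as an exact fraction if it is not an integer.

98/15

Row minima: U → -8, M → -3, D → 6; maximin = 6.
Column maxima: Left → 8, Right → 10; minimax = 8.
6 ≠ 8, so there is no saddle point; optimal play is mixed.
U is strictly dominated by M, so Row never plays it.
On the remaining 2×2 (M, D vs Left, Right):
Let Row play M with probability p. Expected payoff against Left: (-3)p + 8(1−p) = −11p + 8; against Right: 10p + 6(1−p) = 4p + 6.
Setting these equal: −11p + 8 = 4p + 6 ⇒ −15p = -2 ⇒ p = 2/15, and the value is (-11)·(2/15) + 8 = 98/15.
For Column: with q = P(Left), equating M's and D's payoffs gives −13q + 10 = 2q + 6 ⇒ q = 4/15.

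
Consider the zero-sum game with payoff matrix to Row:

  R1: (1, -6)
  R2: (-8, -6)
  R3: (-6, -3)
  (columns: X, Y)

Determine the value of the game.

-39/10

Row minima: R1 → -6, R2 → -8, R3 → -6; maximin = -6.
Column maxima: X → 1, Y → -3; minimax = -3.
-6 ≠ -3, so there is no saddle point; optimal play is mixed.
R2 is strictly dominated by R3, so Row never plays it.
On the remaining 2×2 (R1, R3 vs X, Y):
Let Row play R1 with probability p. Expected payoff against X: 1p + (-6)(1−p) = 7p − 6; against Y: (-6)p + (-3)(1−p) = −3p − 3.
Setting these equal: 7p − 6 = −3p − 3 ⇒ 10p = 3 ⇒ p = 3/10, and the value is (7)·(3/10) − 6 = -39/10.
For Column: with q = P(X), equating R1's and R3's payoffs gives 7q − 6 = −3q − 3 ⇒ q = 3/10.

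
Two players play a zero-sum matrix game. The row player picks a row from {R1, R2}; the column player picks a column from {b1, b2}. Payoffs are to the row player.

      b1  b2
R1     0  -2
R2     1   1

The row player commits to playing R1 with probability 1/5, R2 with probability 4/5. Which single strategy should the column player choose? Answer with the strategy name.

b2

If the column player plays b1, the row player's expected payoff is (1/5)·0 + (4/5)·1 = 4/5.
If the column player plays b2, the row player's expected payoff is (1/5)·(-2) + (4/5)·1 = 2/5.
The column player minimizes the row player's payoff; the smallest is 2/5, so the best response is b2.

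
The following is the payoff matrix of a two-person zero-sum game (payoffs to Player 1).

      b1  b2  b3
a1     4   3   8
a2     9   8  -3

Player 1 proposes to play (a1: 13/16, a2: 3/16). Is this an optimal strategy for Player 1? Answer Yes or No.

No

Against b1 this mix gives (13/16)·4 + (3/16)·9 = 79/16.
Against b2 this mix gives (13/16)·3 + (3/16)·8 = 63/16.
Against b3 this mix gives (13/16)·8 + (3/16)·(-3) = 95/16.
Player 2 will play b2, holding Player 1 to 63/16. Shifting weight toward the row that does better against b2 would raise this floor (the equalizing mix achieves 73/16 against both b2 and b3), so the proposed strategy is not optimal.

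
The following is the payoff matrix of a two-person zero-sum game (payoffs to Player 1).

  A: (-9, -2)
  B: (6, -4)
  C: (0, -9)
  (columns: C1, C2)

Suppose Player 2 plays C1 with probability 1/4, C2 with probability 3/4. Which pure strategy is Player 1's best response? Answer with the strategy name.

Expected payoff of A: (1/4)·(-9) + (3/4)·(-2) = -15/4.
Expected payoff of B: (1/4)·6 + (3/4)·(-4) = -3/2.
Expected payoff of C: (1/4)·0 + (3/4)·(-9) = -27/4.
The largest is -3/2, so Player 1's best response is B.

B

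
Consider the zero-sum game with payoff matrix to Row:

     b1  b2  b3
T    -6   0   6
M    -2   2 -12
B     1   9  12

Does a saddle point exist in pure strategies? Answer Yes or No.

Yes

Row minima: T → -6, M → -12, B → 1; maximin = 1.
Column maxima: b1 → 1, b2 → 9, b3 → 12; minimax = 1.
maximin = minimax = 1, so a saddle point exists.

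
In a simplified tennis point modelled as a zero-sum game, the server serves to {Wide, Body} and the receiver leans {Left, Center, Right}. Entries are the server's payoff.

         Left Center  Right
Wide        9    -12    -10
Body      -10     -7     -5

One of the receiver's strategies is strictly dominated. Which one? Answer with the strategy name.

Center holds the server's payoff strictly below Right in every row: -12 < -10, -7 < -5.
So Right is strictly dominated for the receiver.

Right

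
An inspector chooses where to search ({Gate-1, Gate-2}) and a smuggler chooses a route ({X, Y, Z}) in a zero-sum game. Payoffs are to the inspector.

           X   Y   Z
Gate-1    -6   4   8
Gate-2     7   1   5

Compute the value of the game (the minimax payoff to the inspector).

17/8

Row minima: Gate-1 → -6, Gate-2 → 1; maximin = 1.
Column maxima: X → 7, Y → 4, Z → 8; minimax = 4.
1 ≠ 4, so there is no saddle point; optimal play is mixed.
Z is strictly dominated by Y (it gives the inspector strictly more in every row), so the smuggler never plays it.
On the remaining 2×2 (Gate-1, Gate-2 vs X, Y):
Let the inspector play Gate-1 with probability p. Expected payoff against X: (-6)p + 7(1−p) = −13p + 7; against Y: 4p + 1(1−p) = 3p + 1.
Setting these equal: −13p + 7 = 3p + 1 ⇒ −16p = -6 ⇒ p = 3/8, and the value is (-13)·(3/8) + 7 = 17/8.
For the smuggler: with q = P(X), equating Gate-1's and Gate-2's payoffs gives −10q + 4 = 6q + 1 ⇒ q = 3/16.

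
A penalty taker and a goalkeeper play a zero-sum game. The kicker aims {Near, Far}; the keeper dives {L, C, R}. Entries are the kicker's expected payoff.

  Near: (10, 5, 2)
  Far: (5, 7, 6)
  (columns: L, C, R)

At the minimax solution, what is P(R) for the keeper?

5/9

Row minima: Near → 2, Far → 5; maximin = 5.
Column maxima: L → 10, C → 7, R → 6; minimax = 6.
5 ≠ 6, so there is no saddle point; optimal play is mixed.
C is strictly dominated by R (it gives the kicker strictly more in every row), so the keeper never plays it.
On the remaining 2×2 (Near, Far vs L, R):
Let the kicker play Near with probability p. Expected payoff against L: 10p + 5(1−p) = 5p + 5; against R: 2p + 6(1−p) = −4p + 6.
Setting these equal: 5p + 5 = −4p + 6 ⇒ 9p = 1 ⇒ p = 1/9, and the value is (5)·(1/9) + 5 = 50/9.
For the keeper: with q = P(L), equating Near's and Far's payoffs gives 8q + 2 = −q + 6 ⇒ q = 4/9.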